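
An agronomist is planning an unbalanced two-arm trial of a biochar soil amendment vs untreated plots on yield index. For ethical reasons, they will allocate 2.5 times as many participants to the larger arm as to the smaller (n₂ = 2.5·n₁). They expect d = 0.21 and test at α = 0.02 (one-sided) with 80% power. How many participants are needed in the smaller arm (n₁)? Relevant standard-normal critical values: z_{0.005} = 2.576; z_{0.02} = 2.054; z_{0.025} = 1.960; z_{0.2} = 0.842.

With allocation ratio k = n₂/n₁ = 2.5, Var(x̄₁−x̄₂) = σ²(1/n₁ + 1/(k·n₁)) = σ²·(k+1)/(k·n₁).
So n₁ = (1 + 1/k)·((z_{α} + z_β)/d)² = 1.400 × (2.896/0.21)².
n₁ = 1.400 × 190.18 = 266.2.
Round up: n₁ = 267, giving n₂ = ⌈2.5 × 267⌉ = ⌈667.5⌉ = 668.

n₁ = 267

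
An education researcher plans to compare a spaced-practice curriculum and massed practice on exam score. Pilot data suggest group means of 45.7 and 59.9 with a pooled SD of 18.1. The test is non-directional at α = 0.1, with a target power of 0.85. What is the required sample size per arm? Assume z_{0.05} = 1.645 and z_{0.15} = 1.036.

n = 24 per group

Cohen's d = |M₁ − M₂| / SD_pooled = |45.7 − 59.9| / 18.1 = 14.2 / 18.1 = 0.785.
For two independent groups with equal n: n = 2·((z_{α/2} + z_β) / d)².
z_{α/2} + z_β = 1.645 + 1.036 = 2.681.
n = 2 × (2.681 / 0.785)² = 2 × 3.415² = 2 × 11.66 = 23.3.
Round up to the next whole participant.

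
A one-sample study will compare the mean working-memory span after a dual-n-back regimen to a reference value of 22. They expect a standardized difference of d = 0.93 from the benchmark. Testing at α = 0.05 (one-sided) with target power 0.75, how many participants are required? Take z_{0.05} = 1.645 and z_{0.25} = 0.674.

n = 7

For a one-sample test: n = ((z_{α} + z_β) / d)².
z_{α} + z_β = 1.645 + 0.674 = 2.319.
n = (2.319 / 0.93)² = 2.494² = 6.22.
Round up.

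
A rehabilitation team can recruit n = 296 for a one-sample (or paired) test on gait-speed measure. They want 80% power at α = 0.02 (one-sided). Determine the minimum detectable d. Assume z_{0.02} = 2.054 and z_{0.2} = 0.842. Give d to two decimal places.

d_min ≈ 0.17

For a single sample (or paired design) of n = 296: d_min = (z_{α} + z_β)/√n.
z-sum = 2.054 + 0.842 = 2.896.
d_min = 2.896 / √296 = 2.896 / 17.205 = 0.168.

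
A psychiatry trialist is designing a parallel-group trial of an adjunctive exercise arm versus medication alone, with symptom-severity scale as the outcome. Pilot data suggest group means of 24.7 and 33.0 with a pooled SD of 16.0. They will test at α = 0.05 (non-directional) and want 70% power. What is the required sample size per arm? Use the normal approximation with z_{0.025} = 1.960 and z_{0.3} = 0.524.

n = 46 per group

Cohen's d = |M₁ − M₂| / SD_pooled = |24.7 − 33.0| / 16.0 = 8.3 / 16.0 = 0.519.
For two independent groups with equal n: n = 2·((z_{α/2} + z_β) / d)².
z_{α/2} + z_β = 1.960 + 0.524 = 2.484.
n = 2 × (2.484 / 0.519)² = 2 × 4.786² = 2 × 22.91 = 45.8.
Round up to the next whole participant.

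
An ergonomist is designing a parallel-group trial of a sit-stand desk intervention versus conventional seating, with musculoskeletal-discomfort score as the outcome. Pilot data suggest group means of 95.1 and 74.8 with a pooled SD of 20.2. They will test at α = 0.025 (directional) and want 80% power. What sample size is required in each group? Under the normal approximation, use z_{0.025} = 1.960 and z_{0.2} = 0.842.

n = 16 per group

Cohen's d = |M₁ − M₂| / SD_pooled = |95.1 − 74.8| / 20.2 = 20.3 / 20.2 = 1.005.
For two independent groups with equal n: n = 2·((z_{α} + z_β) / d)².
z_{α} + z_β = 1.960 + 0.842 = 2.802.
n = 2 × (2.802 / 1.005)² = 2 × 2.788² = 2 × 7.77 = 15.5.
Round up to the next whole participant.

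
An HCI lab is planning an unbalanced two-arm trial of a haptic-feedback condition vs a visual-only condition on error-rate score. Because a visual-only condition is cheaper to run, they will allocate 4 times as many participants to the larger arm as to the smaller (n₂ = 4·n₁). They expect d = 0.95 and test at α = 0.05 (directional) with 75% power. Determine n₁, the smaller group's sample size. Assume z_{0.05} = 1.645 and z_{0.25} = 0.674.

n₁ = 8

With allocation ratio k = n₂/n₁ = 4, Var(x̄₁−x̄₂) = σ²(1/n₁ + 1/(k·n₁)) = σ²·(k+1)/(k·n₁).
So n₁ = (1 + 1/k)·((z_{α} + z_β)/d)² = 1.250 × (2.319/0.95)².
n₁ = 1.250 × 5.96 = 7.4.
Round up: n₁ = 8, giving n₂ = 4 × 8 = 32.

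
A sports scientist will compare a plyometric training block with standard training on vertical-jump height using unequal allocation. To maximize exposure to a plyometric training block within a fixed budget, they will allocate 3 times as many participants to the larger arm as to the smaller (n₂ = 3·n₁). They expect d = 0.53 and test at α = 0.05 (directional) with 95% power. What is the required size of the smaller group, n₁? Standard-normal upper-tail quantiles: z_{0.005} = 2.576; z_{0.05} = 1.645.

With allocation ratio k = n₂/n₁ = 3, Var(x̄₁−x̄₂) = σ²(1/n₁ + 1/(k·n₁)) = σ²·(k+1)/(k·n₁).
So n₁ = (1 + 1/k)·((z_{α} + z_β)/d)² = 1.333 × (3.290/0.53)².
n₁ = 1.333 × 38.53 = 51.4.
Round up: n₁ = 52, giving n₂ = 3 × 52 = 156.

n₁ = 52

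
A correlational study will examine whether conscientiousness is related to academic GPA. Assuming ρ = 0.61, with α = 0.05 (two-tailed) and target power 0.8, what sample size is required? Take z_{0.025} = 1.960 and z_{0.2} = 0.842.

n = 19

Fisher's z: C = ½·ln((1+r)/(1−r)) = ½·ln(4.1282) = 0.7089.
n = ((z_{α/2} + z_β)/C)² + 3.
(1.960 + 0.842) / 0.7089 = 2.802 / 0.7089 = 3.953.
n = 3.953² + 3 = 15.62 + 3 = 18.6.
Round up.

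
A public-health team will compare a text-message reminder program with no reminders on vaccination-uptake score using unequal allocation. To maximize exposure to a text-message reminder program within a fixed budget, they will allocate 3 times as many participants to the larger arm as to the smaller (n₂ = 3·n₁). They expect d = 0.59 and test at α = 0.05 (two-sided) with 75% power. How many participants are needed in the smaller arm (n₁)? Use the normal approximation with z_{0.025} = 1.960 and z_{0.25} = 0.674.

n₁ = 27

With allocation ratio k = n₂/n₁ = 3, Var(x̄₁−x̄₂) = σ²(1/n₁ + 1/(k·n₁)) = σ²·(k+1)/(k·n₁).
So n₁ = (1 + 1/k)·((z_{α/2} + z_β)/d)² = 1.333 × (2.634/0.59)².
n₁ = 1.333 × 19.93 = 26.6.
Round up: n₁ = 27, giving n₂ = 3 × 27 = 81.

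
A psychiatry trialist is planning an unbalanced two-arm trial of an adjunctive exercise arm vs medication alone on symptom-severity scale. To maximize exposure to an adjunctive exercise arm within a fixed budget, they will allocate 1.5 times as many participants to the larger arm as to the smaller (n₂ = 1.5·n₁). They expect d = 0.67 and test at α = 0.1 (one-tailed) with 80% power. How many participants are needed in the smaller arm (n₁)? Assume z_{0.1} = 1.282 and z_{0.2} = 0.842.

n₁ = 17

With allocation ratio k = n₂/n₁ = 1.5, Var(x̄₁−x̄₂) = σ²(1/n₁ + 1/(k·n₁)) = σ²·(k+1)/(k·n₁).
So n₁ = (1 + 1/k)·((z_{α} + z_β)/d)² = 1.667 × (2.124/0.67)².
n₁ = 1.667 × 10.05 = 16.7.
Round up: n₁ = 17, giving n₂ = ⌈1.5 × 17⌉ = ⌈25.5⌉ = 26.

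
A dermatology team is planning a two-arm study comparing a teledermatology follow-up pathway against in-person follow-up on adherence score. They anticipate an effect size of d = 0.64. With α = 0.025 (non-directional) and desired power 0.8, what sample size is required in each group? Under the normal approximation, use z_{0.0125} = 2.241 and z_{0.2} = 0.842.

For two independent groups with equal n: n = 2·((z_{α/2} + z_β) / d)².
z_{α/2} + z_β = 2.241 + 0.842 = 3.083.
n = 2 × (3.083 / 0.64)² = 2 × 4.817² = 2 × 23.21 = 46.4.
Round up to the next whole participant.

n = 47 per group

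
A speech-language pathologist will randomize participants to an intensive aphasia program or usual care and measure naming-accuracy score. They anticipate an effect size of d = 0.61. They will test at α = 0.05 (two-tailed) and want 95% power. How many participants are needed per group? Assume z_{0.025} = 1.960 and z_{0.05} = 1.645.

For two independent groups with equal n: n = 2·((z_{α/2} + z_β) / d)².
z_{α/2} + z_β = 1.960 + 1.645 = 3.605.
n = 2 × (3.605 / 0.61)² = 2 × 5.910² = 2 × 34.93 = 69.9.
Round up to the next whole participant.

n = 70 per group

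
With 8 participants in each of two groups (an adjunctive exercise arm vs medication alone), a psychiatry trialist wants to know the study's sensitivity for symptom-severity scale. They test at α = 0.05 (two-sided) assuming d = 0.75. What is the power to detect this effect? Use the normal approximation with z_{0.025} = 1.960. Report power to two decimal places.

power ≈ 0.32

For two equal groups, power = Φ(d·√(n/2) − z_{α/2}).
d·√(n/2) = 0.75 × √(8/2) = 0.75 × 2.000 = 1.500.
z_β = 1.500 − 1.960 = -0.460.
Power = Φ(-0.460) = 0.323.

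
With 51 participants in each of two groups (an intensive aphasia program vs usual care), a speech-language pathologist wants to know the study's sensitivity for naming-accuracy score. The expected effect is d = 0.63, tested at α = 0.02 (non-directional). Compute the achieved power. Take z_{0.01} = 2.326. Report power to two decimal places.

power ≈ 0.80

For two equal groups, power = Φ(d·√(n/2) − z_{α/2}).
d·√(n/2) = 0.63 × √(51/2) = 0.63 × 5.050 = 3.181.
z_β = 3.181 − 2.326 = 0.855.
Power = Φ(0.855) = 0.804.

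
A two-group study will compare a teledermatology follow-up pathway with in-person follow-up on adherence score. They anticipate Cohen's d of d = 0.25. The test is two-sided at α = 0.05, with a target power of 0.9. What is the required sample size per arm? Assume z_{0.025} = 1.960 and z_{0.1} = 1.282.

n = 337 per group

For two independent groups with equal n: n = 2·((z_{α/2} + z_β) / d)².
z_{α/2} + z_β = 1.960 + 1.282 = 3.242.
n = 2 × (3.242 / 0.25)² = 2 × 12.968² = 2 × 168.17 = 336.3.
Round up to the next whole participant.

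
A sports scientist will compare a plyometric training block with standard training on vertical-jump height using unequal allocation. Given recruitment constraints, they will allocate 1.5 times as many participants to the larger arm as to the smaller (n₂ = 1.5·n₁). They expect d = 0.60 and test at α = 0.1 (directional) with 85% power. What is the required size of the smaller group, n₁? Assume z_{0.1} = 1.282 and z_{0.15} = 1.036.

n₁ = 25

With allocation ratio k = n₂/n₁ = 1.5, Var(x̄₁−x̄₂) = σ²(1/n₁ + 1/(k·n₁)) = σ²·(k+1)/(k·n₁).
So n₁ = (1 + 1/k)·((z_{α} + z_β)/d)² = 1.667 × (2.318/0.60)².
n₁ = 1.667 × 14.93 = 24.9.
Round up: n₁ = 25, giving n₂ = ⌈1.5 × 25⌉ = ⌈37.5⌉ = 38.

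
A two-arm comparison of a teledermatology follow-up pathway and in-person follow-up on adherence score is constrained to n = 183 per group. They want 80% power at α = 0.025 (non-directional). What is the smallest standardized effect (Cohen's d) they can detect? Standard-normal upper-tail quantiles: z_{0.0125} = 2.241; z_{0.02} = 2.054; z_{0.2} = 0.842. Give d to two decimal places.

For two independent groups of n = 183 each: d_min = (z_{α/2} + z_β)·√(2/n).
z-sum = 2.241 + 0.842 = 3.083.
d_min = 3.083 × √(2/183) = 3.083 × 0.1045 = 0.322.

d_min ≈ 0.32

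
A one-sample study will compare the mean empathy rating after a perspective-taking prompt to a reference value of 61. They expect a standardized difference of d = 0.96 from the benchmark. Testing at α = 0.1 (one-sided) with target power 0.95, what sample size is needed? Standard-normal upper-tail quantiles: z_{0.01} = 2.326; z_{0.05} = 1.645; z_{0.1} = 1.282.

For a one-sample test: n = ((z_{α} + z_β) / d)².
z_{α} + z_β = 1.282 + 1.645 = 2.927.
n = (2.927 / 0.96)² = 3.049² = 9.30.
Round up.

n = 10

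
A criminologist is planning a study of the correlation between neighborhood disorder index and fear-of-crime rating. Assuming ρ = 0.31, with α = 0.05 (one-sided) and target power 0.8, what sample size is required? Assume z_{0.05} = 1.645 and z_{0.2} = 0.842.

Fisher's z: C = ½·ln((1+r)/(1−r)) = ½·ln(1.8986) = 0.3205.
n = ((z_{α} + z_β)/C)² + 3.
(1.645 + 0.842) / 0.3205 = 2.487 / 0.3205 = 7.760.
n = 7.760² + 3 = 60.21 + 3 = 63.2.
Round up.

n = 64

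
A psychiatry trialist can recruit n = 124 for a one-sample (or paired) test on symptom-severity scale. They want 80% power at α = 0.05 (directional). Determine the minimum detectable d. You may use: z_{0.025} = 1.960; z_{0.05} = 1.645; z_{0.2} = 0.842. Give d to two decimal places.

For a single sample (or paired design) of n = 124: d_min = (z_{α} + z_β)/√n.
z-sum = 1.645 + 0.842 = 2.487.
d_min = 2.487 / √124 = 2.487 / 11.136 = 0.223.

d_min ≈ 0.22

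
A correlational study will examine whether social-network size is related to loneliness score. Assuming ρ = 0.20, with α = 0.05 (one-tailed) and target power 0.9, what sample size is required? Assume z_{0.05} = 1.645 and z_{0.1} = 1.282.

Fisher's z: C = ½·ln((1+r)/(1−r)) = ½·ln(1.5000) = 0.2027.
n = ((z_{α} + z_β)/C)² + 3.
(1.645 + 1.282) / 0.2027 = 2.927 / 0.2027 = 14.440.
n = 14.440² + 3 = 208.52 + 3 = 211.5.
Round up.

n = 212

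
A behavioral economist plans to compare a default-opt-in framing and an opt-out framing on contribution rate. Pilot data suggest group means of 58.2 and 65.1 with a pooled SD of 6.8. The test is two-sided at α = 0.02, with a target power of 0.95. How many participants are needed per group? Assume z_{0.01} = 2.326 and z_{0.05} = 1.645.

n = 31 per group

Cohen's d = |M₁ − M₂| / SD_pooled = |58.2 − 65.1| / 6.8 = 6.9 / 6.8 = 1.015.
For two independent groups with equal n: n = 2·((z_{α/2} + z_β) / d)².
z_{α/2} + z_β = 2.326 + 1.645 = 3.971.
n = 2 × (3.971 / 1.015)² = 2 × 3.912² = 2 × 15.31 = 30.6.
Round up to the next whole participant.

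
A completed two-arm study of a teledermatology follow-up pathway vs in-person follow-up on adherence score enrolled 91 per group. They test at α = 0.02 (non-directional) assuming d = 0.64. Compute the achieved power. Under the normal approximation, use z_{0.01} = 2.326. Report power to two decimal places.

For two equal groups, power = Φ(d·√(n/2) − z_{α/2}).
d·√(n/2) = 0.64 × √(91/2) = 0.64 × 6.745 = 4.317.
z_β = 4.317 − 2.326 = 1.991.
Power = Φ(1.991) = 0.977.

power ≈ 0.98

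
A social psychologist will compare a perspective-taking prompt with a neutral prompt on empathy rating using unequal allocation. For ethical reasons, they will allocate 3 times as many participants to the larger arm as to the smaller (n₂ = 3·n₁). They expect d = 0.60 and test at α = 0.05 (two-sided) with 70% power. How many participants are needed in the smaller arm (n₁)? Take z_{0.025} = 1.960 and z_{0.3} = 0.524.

With allocation ratio k = n₂/n₁ = 3, Var(x̄₁−x̄₂) = σ²(1/n₁ + 1/(k·n₁)) = σ²·(k+1)/(k·n₁).
So n₁ = (1 + 1/k)·((z_{α/2} + z_β)/d)² = 1.333 × (2.484/0.60)².
n₁ = 1.333 × 17.14 = 22.9.
Round up: n₁ = 23, giving n₂ = 3 × 23 = 69.

n₁ = 23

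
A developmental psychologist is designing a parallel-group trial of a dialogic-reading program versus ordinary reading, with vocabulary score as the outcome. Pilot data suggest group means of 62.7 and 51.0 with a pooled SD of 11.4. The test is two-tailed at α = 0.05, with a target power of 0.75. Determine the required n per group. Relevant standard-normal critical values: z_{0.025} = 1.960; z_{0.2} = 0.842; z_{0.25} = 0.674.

Cohen's d = |M₁ − M₂| / SD_pooled = |62.7 − 51.0| / 11.4 = 11.7 / 11.4 = 1.026.
For two independent groups with equal n: n = 2·((z_{α/2} + z_β) / d)².
z_{α/2} + z_β = 1.960 + 0.674 = 2.634.
n = 2 × (2.634 / 1.026)² = 2 × 2.567² = 2 × 6.59 = 13.2.
Round up to the next whole participant.

n = 14 per group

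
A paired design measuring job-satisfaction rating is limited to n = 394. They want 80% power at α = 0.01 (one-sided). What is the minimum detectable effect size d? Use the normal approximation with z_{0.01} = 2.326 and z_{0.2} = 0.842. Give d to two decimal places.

d_min ≈ 0.16

For a single sample (or paired design) of n = 394: d_min = (z_{α} + z_β)/√n.
z-sum = 2.326 + 0.842 = 3.168.
d_min = 3.168 / √394 = 3.168 / 19.849 = 0.160.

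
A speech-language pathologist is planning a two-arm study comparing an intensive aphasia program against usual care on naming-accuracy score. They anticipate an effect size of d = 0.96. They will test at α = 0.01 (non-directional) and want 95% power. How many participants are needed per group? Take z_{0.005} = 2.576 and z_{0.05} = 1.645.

For two independent groups with equal n: n = 2·((z_{α/2} + z_β) / d)².
z_{α/2} + z_β = 2.576 + 1.645 = 4.221.
n = 2 × (4.221 / 0.96)² = 2 × 4.397² = 2 × 19.33 = 38.7.
Round up to the next whole participant.

n = 39 per group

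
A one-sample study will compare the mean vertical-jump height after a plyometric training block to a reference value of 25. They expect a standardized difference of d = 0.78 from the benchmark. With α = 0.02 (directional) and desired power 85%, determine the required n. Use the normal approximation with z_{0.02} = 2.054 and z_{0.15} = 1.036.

n = 16

For a one-sample test: n = ((z_{α} + z_β) / d)².
z_{α} + z_β = 2.054 + 1.036 = 3.090.
n = (3.090 / 0.78)² = 3.962² = 15.69.
Round up.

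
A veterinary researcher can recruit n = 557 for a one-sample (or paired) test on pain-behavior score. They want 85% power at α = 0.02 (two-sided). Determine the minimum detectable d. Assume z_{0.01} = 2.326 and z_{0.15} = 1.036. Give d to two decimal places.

For a single sample (or paired design) of n = 557: d_min = (z_{α/2} + z_β)/√n.
z-sum = 2.326 + 1.036 = 3.362.
d_min = 3.362 / √557 = 3.362 / 23.601 = 0.142.

d_min ≈ 0.14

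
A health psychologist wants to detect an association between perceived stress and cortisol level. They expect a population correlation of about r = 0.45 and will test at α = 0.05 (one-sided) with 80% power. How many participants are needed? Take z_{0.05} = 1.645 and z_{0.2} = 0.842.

n = 30

Fisher's z: C = ½·ln((1+r)/(1−r)) = ½·ln(2.6364) = 0.4847.
n = ((z_{α} + z_β)/C)² + 3.
(1.645 + 0.842) / 0.4847 = 2.487 / 0.4847 = 5.131.
n = 5.131² + 3 = 26.33 + 3 = 29.3.
Round up.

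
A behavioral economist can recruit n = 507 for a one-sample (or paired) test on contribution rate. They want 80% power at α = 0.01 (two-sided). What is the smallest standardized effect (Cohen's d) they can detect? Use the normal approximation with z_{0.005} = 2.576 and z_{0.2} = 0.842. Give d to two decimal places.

d_min ≈ 0.15

For a single sample (or paired design) of n = 507: d_min = (z_{α/2} + z_β)/√n.
z-sum = 2.576 + 0.842 = 3.418.
d_min = 3.418 / √507 = 3.418 / 22.517 = 0.152.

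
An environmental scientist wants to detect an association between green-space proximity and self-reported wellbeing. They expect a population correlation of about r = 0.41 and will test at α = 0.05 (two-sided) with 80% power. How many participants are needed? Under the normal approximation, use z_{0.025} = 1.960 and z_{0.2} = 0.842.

Fisher's z: C = ½·ln((1+r)/(1−r)) = ½·ln(2.3898) = 0.4356.
n = ((z_{α/2} + z_β)/C)² + 3.
(1.960 + 0.842) / 0.4356 = 2.802 / 0.4356 = 6.433.
n = 6.433² + 3 = 41.38 + 3 = 44.4.
Round up.

n = 45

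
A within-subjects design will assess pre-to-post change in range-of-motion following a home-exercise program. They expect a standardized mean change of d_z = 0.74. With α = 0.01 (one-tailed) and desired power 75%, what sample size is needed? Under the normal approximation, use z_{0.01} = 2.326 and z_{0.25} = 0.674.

For a paired (one-sample on differences) test: n = ((z_{α} + z_β) / d)².
z_{α} + z_β = 2.326 + 0.674 = 3.000.
n = (3.000 / 0.74)² = 4.054² = 16.44.
Round up.

n = 17 pairs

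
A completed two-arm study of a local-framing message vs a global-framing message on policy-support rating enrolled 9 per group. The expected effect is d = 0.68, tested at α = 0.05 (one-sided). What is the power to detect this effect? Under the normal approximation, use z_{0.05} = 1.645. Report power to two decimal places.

For two equal groups, power = Φ(d·√(n/2) − z_{α}).
d·√(n/2) = 0.68 × √(9/2) = 0.68 × 2.121 = 1.442.
z_β = 1.442 − 1.645 = -0.203.
Power = Φ(-0.203) = 0.420.

power ≈ 0.42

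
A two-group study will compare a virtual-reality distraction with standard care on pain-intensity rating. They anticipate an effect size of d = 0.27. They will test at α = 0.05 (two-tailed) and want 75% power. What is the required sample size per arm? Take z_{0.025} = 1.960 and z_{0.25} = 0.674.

n = 191 per group

For two independent groups with equal n: n = 2·((z_{α/2} + z_β) / d)².
z_{α/2} + z_β = 1.960 + 0.674 = 2.634.
n = 2 × (2.634 / 0.27)² = 2 × 9.756² = 2 × 95.17 = 190.3.
Round up to the next whole participant.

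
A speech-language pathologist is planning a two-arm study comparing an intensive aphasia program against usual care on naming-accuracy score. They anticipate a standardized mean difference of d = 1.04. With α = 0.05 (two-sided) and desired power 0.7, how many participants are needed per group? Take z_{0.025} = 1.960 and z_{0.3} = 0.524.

n = 12 per group

For two independent groups with equal n: n = 2·((z_{α/2} + z_β) / d)².
z_{α/2} + z_β = 1.960 + 0.524 = 2.484.
n = 2 × (2.484 / 1.04)² = 2 × 2.388² = 2 × 5.70 = 11.4.
Round up to the next whole participant.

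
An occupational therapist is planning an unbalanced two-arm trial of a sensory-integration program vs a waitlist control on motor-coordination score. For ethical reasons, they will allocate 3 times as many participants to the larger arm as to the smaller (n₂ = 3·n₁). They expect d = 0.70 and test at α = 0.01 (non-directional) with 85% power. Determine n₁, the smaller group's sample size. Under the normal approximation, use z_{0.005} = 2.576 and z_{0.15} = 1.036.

n₁ = 36

With allocation ratio k = n₂/n₁ = 3, Var(x̄₁−x̄₂) = σ²(1/n₁ + 1/(k·n₁)) = σ²·(k+1)/(k·n₁).
So n₁ = (1 + 1/k)·((z_{α/2} + z_β)/d)² = 1.333 × (3.612/0.70)².
n₁ = 1.333 × 26.63 = 35.5.
Round up: n₁ = 36, giving n₂ = 3 × 36 = 108.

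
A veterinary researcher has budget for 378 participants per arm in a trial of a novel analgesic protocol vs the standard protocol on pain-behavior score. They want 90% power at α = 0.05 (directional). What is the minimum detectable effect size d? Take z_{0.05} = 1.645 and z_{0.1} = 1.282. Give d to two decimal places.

d_min ≈ 0.21

For two independent groups of n = 378 each: d_min = (z_{α} + z_β)·√(2/n).
z-sum = 1.645 + 1.282 = 2.927.
d_min = 2.927 × √(2/378) = 2.927 × 0.0727 = 0.213.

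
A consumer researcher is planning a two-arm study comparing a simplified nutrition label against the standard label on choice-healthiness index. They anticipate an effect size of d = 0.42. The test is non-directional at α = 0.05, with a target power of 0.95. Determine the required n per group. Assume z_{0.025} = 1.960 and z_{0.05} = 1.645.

n = 148 per group

For two independent groups with equal n: n = 2·((z_{α/2} + z_β) / d)².
z_{α/2} + z_β = 1.960 + 1.645 = 3.605.
n = 2 × (3.605 / 0.42)² = 2 × 8.583² = 2 × 73.67 = 147.3.
Round up to the next whole participant.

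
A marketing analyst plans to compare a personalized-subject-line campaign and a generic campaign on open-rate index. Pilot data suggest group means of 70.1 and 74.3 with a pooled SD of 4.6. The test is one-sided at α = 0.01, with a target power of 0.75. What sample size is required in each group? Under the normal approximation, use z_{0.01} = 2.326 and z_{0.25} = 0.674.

Cohen's d = |M₁ − M₂| / SD_pooled = |70.1 − 74.3| / 4.6 = 4.2 / 4.6 = 0.913.
For two independent groups with equal n: n = 2·((z_{α} + z_β) / d)².
z_{α} + z_β = 2.326 + 0.674 = 3.000.
n = 2 × (3.000 / 0.913)² = 2 × 3.286² = 2 × 10.80 = 21.6.
Round up to the next whole participant.

n = 22 per group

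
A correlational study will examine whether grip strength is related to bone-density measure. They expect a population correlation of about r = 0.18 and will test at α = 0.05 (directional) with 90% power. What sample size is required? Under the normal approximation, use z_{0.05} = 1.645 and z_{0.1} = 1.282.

Fisher's z: C = ½·ln((1+r)/(1−r)) = ½·ln(1.4390) = 0.1820.
n = ((z_{α} + z_β)/C)² + 3.
(1.645 + 1.282) / 0.1820 = 2.927 / 0.1820 = 16.082.
n = 16.082² + 3 = 258.64 + 3 = 261.6.
Round up.

n = 262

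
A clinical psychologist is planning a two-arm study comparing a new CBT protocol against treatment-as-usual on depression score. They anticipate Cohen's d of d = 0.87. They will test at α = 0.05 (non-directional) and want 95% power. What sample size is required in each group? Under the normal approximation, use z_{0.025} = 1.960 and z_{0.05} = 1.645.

For two independent groups with equal n: n = 2·((z_{α/2} + z_β) / d)².
z_{α/2} + z_β = 1.960 + 1.645 = 3.605.
n = 2 × (3.605 / 0.87)² = 2 × 4.144² = 2 × 17.17 = 34.3.
Round up to the next whole participant.

n = 35 per group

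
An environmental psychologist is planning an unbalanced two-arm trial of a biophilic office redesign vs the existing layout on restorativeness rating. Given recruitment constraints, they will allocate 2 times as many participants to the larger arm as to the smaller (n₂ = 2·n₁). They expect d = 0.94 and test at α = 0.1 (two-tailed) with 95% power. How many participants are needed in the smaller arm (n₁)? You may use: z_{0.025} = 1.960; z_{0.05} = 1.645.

With allocation ratio k = n₂/n₁ = 2, Var(x̄₁−x̄₂) = σ²(1/n₁ + 1/(k·n₁)) = σ²·(k+1)/(k·n₁).
So n₁ = (1 + 1/k)·((z_{α/2} + z_β)/d)² = 1.500 × (3.290/0.94)².
n₁ = 1.500 × 12.25 = 18.4.
Round up: n₁ = 19, giving n₂ = 2 × 19 = 38.

n₁ = 19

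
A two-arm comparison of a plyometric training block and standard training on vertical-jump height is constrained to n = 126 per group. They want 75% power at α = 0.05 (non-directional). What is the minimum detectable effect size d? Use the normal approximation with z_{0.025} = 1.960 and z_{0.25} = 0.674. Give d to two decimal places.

For two independent groups of n = 126 each: d_min = (z_{α/2} + z_β)·√(2/n).
z-sum = 1.960 + 0.674 = 2.634.
d_min = 2.634 × √(2/126) = 2.634 × 0.1260 = 0.332.

d_min ≈ 0.33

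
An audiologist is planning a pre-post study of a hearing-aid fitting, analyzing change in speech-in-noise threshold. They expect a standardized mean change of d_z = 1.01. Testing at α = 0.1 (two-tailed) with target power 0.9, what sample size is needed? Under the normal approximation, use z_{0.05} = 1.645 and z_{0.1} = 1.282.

For a paired (one-sample on differences) test: n = ((z_{α/2} + z_β) / d)².
z_{α/2} + z_β = 1.645 + 1.282 = 2.927.
n = (2.927 / 1.01)² = 2.898² = 8.40.
Round up.

n = 9 pairs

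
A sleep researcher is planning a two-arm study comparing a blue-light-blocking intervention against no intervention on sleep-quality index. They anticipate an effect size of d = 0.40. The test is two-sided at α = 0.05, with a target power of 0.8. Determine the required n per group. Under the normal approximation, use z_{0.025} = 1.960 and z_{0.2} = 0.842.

For two independent groups with equal n: n = 2·((z_{α/2} + z_β) / d)².
z_{α/2} + z_β = 1.960 + 0.842 = 2.802.
n = 2 × (2.802 / 0.40)² = 2 × 7.005² = 2 × 49.07 = 98.1.
Round up to the next whole participant.

n = 99 per group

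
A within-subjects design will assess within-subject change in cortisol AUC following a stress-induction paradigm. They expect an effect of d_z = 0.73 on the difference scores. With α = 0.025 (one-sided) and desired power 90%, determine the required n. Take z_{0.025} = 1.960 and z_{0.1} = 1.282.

n = 20 pairs

For a paired (one-sample on differences) test: n = ((z_{α} + z_β) / d)².
z_{α} + z_β = 1.960 + 1.282 = 3.242.
n = (3.242 / 0.73)² = 4.441² = 19.72.
Round up.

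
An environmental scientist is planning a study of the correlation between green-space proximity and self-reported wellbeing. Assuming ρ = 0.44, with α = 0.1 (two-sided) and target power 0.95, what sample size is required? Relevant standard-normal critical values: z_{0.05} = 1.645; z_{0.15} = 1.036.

n = 52

Fisher's z: C = ½·ln((1+r)/(1−r)) = ½·ln(2.5714) = 0.4722.
n = ((z_{α/2} + z_β)/C)² + 3.
(1.645 + 1.645) / 0.4722 = 3.290 / 0.4722 = 6.967.
n = 6.967² + 3 = 48.54 + 3 = 51.5.
Round up.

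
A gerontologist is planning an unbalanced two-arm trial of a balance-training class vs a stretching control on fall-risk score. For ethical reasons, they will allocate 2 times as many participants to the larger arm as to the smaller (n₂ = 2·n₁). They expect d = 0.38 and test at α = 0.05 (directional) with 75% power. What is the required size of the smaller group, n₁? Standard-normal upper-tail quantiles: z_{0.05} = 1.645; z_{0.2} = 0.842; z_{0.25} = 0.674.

n₁ = 56

With allocation ratio k = n₂/n₁ = 2, Var(x̄₁−x̄₂) = σ²(1/n₁ + 1/(k·n₁)) = σ²·(k+1)/(k·n₁).
So n₁ = (1 + 1/k)·((z_{α} + z_β)/d)² = 1.500 × (2.319/0.38)².
n₁ = 1.500 × 37.24 = 55.9.
Round up: n₁ = 56, giving n₂ = 2 × 56 = 112.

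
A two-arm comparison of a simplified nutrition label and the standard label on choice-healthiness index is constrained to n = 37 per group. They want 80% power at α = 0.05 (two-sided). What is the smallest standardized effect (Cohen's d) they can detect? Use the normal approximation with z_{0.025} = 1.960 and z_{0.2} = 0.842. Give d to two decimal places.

For two independent groups of n = 37 each: d_min = (z_{α/2} + z_β)·√(2/n).
z-sum = 1.960 + 0.842 = 2.802.
d_min = 2.802 × √(2/37) = 2.802 × 0.2325 = 0.651.

d_min ≈ 0.65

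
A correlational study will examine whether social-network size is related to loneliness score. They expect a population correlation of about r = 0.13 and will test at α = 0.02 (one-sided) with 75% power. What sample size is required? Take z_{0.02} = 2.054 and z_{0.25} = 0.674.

Fisher's z: C = ½·ln((1+r)/(1−r)) = ½·ln(1.2989) = 0.1307.
n = ((z_{α} + z_β)/C)² + 3.
(2.054 + 0.674) / 0.1307 = 2.728 / 0.1307 = 20.872.
n = 20.872² + 3 = 435.65 + 3 = 438.6.
Round up.

n = 439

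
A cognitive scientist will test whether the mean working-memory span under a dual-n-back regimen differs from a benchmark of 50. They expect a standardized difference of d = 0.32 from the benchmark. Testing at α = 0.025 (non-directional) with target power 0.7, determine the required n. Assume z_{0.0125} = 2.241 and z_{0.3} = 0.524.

n = 75

For a one-sample test: n = ((z_{α/2} + z_β) / d)².
z_{α/2} + z_β = 2.241 + 0.524 = 2.765.
n = (2.765 / 0.32)² = 8.641² = 74.66.
Round up.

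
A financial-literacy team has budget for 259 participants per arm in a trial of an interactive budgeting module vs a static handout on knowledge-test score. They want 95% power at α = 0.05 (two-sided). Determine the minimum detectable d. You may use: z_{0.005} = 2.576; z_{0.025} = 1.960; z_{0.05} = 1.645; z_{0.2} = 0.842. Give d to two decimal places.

d_min ≈ 0.32

For two independent groups of n = 259 each: d_min = (z_{α/2} + z_β)·√(2/n).
z-sum = 1.960 + 1.645 = 3.605.
d_min = 3.605 × √(2/259) = 3.605 × 0.0879 = 0.317.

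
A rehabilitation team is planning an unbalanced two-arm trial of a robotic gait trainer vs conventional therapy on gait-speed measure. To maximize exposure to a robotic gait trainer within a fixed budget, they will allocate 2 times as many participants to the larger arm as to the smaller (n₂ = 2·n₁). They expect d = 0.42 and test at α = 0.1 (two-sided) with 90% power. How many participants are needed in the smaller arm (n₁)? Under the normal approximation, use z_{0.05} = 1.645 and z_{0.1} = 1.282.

With allocation ratio k = n₂/n₁ = 2, Var(x̄₁−x̄₂) = σ²(1/n₁ + 1/(k·n₁)) = σ²·(k+1)/(k·n₁).
So n₁ = (1 + 1/k)·((z_{α/2} + z_β)/d)² = 1.500 × (2.927/0.42)².
n₁ = 1.500 × 48.57 = 72.9.
Round up: n₁ = 73, giving n₂ = 2 × 73 = 146.

n₁ = 73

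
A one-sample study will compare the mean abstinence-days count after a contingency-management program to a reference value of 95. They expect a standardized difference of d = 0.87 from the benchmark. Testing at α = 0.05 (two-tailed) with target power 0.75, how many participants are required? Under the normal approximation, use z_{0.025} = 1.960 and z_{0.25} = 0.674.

n = 10

For a one-sample test: n = ((z_{α/2} + z_β) / d)².
z_{α/2} + z_β = 1.960 + 0.674 = 2.634.
n = (2.634 / 0.87)² = 3.028² = 9.17.
Round up.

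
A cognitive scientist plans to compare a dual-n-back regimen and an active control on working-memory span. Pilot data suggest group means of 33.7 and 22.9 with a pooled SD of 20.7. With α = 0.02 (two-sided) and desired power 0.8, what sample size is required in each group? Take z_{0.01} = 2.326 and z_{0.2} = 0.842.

n = 74 per group

Cohen's d = |M₁ − M₂| / SD_pooled = |33.7 − 22.9| / 20.7 = 10.8 / 20.7 = 0.522.
For two independent groups with equal n: n = 2·((z_{α/2} + z_β) / d)².
z_{α/2} + z_β = 2.326 + 0.842 = 3.168.
n = 2 × (3.168 / 0.522)² = 2 × 6.069² = 2 × 36.83 = 73.7.
Round up to the next whole participant.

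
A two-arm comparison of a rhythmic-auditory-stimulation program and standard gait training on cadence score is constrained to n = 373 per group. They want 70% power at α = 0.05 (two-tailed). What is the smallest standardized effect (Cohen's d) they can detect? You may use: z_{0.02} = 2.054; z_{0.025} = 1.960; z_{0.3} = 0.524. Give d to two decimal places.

d_min ≈ 0.18

For two independent groups of n = 373 each: d_min = (z_{α/2} + z_β)·√(2/n).
z-sum = 1.960 + 0.524 = 2.484.
d_min = 2.484 × √(2/373) = 2.484 × 0.0732 = 0.182.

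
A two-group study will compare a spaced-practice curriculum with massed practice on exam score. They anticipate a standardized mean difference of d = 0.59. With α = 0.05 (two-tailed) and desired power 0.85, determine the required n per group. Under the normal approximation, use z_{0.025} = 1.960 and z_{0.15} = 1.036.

For two independent groups with equal n: n = 2·((z_{α/2} + z_β) / d)².
z_{α/2} + z_β = 1.960 + 1.036 = 2.996.
n = 2 × (2.996 / 0.59)² = 2 × 5.078² = 2 × 25.79 = 51.6.
Round up to the next whole participant.

n = 52 per group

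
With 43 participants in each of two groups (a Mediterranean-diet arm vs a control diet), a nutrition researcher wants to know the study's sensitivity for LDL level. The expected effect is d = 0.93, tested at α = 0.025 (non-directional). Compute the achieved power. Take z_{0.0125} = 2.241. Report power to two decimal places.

For two equal groups, power = Φ(d·√(n/2) − z_{α/2}).
d·√(n/2) = 0.93 × √(43/2) = 0.93 × 4.637 = 4.312.
z_β = 4.312 − 2.241 = 2.071.
Power = Φ(2.071) = 0.981.

power ≈ 0.98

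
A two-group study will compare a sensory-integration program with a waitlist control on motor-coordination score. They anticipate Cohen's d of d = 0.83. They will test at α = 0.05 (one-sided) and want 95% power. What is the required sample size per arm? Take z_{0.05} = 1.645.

n = 32 per group

For two independent groups with equal n: n = 2·((z_{α} + z_β) / d)².
z_{α} + z_β = 1.645 + 1.645 = 3.290.
n = 2 × (3.290 / 0.83)² = 2 × 3.964² = 2 × 15.71 = 31.4.
Round up to the next whole participant.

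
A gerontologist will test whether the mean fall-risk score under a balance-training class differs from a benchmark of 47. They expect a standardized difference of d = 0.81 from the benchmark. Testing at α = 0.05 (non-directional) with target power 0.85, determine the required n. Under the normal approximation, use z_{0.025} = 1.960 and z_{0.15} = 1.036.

For a one-sample test: n = ((z_{α/2} + z_β) / d)².
z_{α/2} + z_β = 1.960 + 1.036 = 2.996.
n = (2.996 / 0.81)² = 3.699² = 13.68.
Round up.

n = 14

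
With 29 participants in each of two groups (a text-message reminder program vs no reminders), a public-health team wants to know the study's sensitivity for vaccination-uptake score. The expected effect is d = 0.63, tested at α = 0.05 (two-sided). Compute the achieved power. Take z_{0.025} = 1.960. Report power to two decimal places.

For two equal groups, power = Φ(d·√(n/2) − z_{α/2}).
d·√(n/2) = 0.63 × √(29/2) = 0.63 × 3.808 = 2.399.
z_β = 2.399 − 1.960 = 0.439.
Power = Φ(0.439) = 0.670.

power ≈ 0.67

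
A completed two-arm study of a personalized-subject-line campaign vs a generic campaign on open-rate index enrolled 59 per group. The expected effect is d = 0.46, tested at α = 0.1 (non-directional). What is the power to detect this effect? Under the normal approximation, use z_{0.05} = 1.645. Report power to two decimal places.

power ≈ 0.80

For two equal groups, power = Φ(d·√(n/2) − z_{α/2}).
d·√(n/2) = 0.46 × √(59/2) = 0.46 × 5.431 = 2.498.
z_β = 2.498 − 1.645 = 0.853.
Power = Φ(0.853) = 0.803.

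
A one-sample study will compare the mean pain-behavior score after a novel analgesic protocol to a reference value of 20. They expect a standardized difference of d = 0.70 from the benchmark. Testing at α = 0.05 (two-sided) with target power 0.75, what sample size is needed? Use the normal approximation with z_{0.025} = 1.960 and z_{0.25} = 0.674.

For a one-sample test: n = ((z_{α/2} + z_β) / d)².
z_{α/2} + z_β = 1.960 + 0.674 = 2.634.
n = (2.634 / 0.70)² = 3.763² = 14.16.
Round up.

n = 15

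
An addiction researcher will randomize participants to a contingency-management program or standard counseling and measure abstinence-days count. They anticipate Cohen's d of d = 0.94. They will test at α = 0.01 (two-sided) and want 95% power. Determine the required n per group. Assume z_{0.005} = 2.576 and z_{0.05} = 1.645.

n = 41 per group

For two independent groups with equal n: n = 2·((z_{α/2} + z_β) / d)².
z_{α/2} + z_β = 2.576 + 1.645 = 4.221.
n = 2 × (4.221 / 0.94)² = 2 × 4.490² = 2 × 20.16 = 40.3.
Round up to the next whole participant.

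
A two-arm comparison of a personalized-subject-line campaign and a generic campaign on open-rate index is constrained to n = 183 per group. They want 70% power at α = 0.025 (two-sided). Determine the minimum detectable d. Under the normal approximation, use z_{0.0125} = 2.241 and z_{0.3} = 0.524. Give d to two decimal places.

For two independent groups of n = 183 each: d_min = (z_{α/2} + z_β)·√(2/n).
z-sum = 2.241 + 0.524 = 2.765.
d_min = 2.765 × √(2/183) = 2.765 × 0.1045 = 0.289.

d_min ≈ 0.29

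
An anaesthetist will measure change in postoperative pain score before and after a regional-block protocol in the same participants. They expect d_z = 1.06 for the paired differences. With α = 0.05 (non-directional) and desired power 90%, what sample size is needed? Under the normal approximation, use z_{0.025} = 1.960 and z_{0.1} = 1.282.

For a paired (one-sample on differences) test: n = ((z_{α/2} + z_β) / d)².
z_{α/2} + z_β = 1.960 + 1.282 = 3.242.
n = (3.242 / 1.06)² = 3.058² = 9.35.
Round up.

n = 10 pairs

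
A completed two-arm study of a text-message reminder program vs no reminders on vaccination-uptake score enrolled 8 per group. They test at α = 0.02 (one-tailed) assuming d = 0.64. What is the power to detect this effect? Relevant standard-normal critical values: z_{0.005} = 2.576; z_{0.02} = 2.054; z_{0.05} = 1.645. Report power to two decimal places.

For two equal groups, power = Φ(d·√(n/2) − z_{α}).
d·√(n/2) = 0.64 × √(8/2) = 0.64 × 2.000 = 1.280.
z_β = 1.280 − 2.054 = -0.774.
Power = Φ(-0.774) = 0.219.

power ≈ 0.22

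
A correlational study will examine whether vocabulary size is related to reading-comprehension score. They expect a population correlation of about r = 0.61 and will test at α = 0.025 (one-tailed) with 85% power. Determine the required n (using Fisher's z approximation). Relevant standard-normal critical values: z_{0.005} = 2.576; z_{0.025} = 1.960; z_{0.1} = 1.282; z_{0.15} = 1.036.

n = 21

Fisher's z: C = ½·ln((1+r)/(1−r)) = ½·ln(4.1282) = 0.7089.
n = ((z_{α} + z_β)/C)² + 3.
(1.960 + 1.036) / 0.7089 = 2.996 / 0.7089 = 4.226.
n = 4.226² + 3 = 17.86 + 3 = 20.9.
Round up.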